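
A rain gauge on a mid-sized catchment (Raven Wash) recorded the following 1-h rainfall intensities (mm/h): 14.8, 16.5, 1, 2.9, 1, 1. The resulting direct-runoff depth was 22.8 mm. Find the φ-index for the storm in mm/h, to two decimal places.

Only the 2 blocks with intensity above φ contribute runoff: 14.8, 16.5 mm/h.
Σ(I−φ)·Δt = d  ⇒  (14.8+16.5 − 2φ)·1 = 22.8
φ = (31.30 − 22.8/1) / 2 = 4.25 mm/h.

φ ≈ 4.25 mm/h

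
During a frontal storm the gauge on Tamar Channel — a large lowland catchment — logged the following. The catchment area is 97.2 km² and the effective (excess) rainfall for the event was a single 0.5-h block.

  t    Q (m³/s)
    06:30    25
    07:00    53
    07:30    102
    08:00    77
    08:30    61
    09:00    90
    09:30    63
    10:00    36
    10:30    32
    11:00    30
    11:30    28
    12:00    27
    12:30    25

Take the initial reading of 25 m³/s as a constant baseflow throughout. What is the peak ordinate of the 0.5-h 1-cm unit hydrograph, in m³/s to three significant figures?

Direct runoff: 0.0, 28.0, 77.0, 52.0, 36.0, 65.0, 38.0, 11.0, 7.0, 5.0, 3.0, 2.0, 0.0 m³/s; ΣQ_DR = 324.0 m³/s, peak = 77.0 m³/s.
Runoff depth d = ΣQ_DR·Δt / A = 324.0 × 1800 / (97.2 km²) = 6.000 mm.
The 1-cm UH is the DRH scaled by (10 mm)/d, so U_p = 77.0 × 10/6.000 = 128 m³/s.

U_p ≈ 128 m³/s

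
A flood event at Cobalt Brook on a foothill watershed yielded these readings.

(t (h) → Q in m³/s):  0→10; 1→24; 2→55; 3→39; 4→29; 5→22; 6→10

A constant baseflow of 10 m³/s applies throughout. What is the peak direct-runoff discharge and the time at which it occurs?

Q_p = 45.0 m³/s at t = 2 h

Subtracting baseflow gives direct-runoff ordinates: 0.0, 14.0, 45.0, 29.0, 19.0, 12.0, 0.0 m³/s.
The maximum is 45.0 m³/s, occurring at the reading for t = 2 h.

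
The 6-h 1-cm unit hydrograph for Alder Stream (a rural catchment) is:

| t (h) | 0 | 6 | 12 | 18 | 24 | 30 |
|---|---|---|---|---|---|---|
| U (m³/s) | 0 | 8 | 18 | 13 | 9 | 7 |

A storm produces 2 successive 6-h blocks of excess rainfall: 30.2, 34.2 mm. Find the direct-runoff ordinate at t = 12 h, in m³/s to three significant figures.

Q ≈ 81.7 m³/s

By discrete convolution, Q_j = Σ (P_i / 10 mm) · U_{j−i}.
At t = 12 h (j=2): Q = (30.2/10)·18 + (34.2/10)·8 = 81.7 m³/s.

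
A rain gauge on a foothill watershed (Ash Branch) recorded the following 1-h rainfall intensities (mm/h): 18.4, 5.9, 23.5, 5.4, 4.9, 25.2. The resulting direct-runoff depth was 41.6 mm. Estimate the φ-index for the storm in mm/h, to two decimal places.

Only the 3 blocks with intensity above φ contribute runoff: 18.4, 23.5, 25.2 mm/h.
Σ(I−φ)·Δt = d  ⇒  (18.4+23.5+25.2 − 3φ)·1 = 41.6
φ = (67.10 − 41.6/1) / 3 = 8.50 mm/h.

φ ≈ 8.50 mm/h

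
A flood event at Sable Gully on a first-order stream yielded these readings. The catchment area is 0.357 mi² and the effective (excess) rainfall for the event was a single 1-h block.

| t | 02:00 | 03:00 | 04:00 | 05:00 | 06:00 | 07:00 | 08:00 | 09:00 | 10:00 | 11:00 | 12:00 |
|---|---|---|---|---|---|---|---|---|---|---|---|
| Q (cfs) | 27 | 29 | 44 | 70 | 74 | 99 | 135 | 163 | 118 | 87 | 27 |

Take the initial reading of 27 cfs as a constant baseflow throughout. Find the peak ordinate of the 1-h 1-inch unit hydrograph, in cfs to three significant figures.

Direct runoff: 0.0, 2.0, 17.0, 43.0, 47.0, 72.0, 108.0, 136.0, 91.0, 60.0, 0.0 cfs; ΣQ_DR = 576.0 cfs, peak = 136.0 cfs.
Runoff depth d = ΣQ_DR·Δt / A = 576.0 × 3600 / (0.357 mi²) = 2.500 in.
The 1-inch UH is the DRH scaled by (1 in)/d, so U_p = 136.0 × 1/2.500 = 54.4 cfs.

U_p ≈ 54.4 cfs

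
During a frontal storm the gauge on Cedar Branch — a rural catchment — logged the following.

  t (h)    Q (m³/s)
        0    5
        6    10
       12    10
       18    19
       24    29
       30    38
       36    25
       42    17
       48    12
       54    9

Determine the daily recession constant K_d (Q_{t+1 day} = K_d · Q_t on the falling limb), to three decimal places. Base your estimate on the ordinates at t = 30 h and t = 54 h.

Between t = 30 h and t = 54 h the flow falls from 38 to 9 m³/s over 4×6 h = 24 h.
Per-interval ratio K = (9/38)^(1/4) = 0.6976; K_d = K^(24/6) = 0.237.

K_d ≈ 0.237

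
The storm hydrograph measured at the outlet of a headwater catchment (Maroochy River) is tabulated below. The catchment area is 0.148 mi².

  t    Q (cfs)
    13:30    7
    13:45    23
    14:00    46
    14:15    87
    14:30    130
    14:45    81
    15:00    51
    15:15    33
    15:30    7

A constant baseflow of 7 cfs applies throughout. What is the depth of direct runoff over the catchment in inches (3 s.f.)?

d ≈ 1.05 in

Direct runoff: 0.0, 16.0, 39.0, 80.0, 123.0, 74.0, 44.0, 26.0, 0.0 cfs; ΣQ_DR = 402.0 cfs.
V = ΣQ_DR · Δt = 402.0 × 900 s = 3.618 × 10^5 ft³.
Over A = 0.148 mi², depth = V / A = 1.05 in.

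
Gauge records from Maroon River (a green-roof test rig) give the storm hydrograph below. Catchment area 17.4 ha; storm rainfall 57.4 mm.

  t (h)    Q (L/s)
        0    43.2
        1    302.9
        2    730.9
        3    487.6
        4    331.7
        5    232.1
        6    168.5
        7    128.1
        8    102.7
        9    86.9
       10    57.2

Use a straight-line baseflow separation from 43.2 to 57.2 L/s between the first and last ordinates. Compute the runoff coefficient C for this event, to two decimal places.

C ≈ 0.76

ΣQ_DR = 2120 L/s; V = ΣQ_DR·Δt = 7.631 × 10^6 L.
Runoff depth d = V / A = 43.85 mm.
C = d / P = 43.85 / 57.4 = 0.76.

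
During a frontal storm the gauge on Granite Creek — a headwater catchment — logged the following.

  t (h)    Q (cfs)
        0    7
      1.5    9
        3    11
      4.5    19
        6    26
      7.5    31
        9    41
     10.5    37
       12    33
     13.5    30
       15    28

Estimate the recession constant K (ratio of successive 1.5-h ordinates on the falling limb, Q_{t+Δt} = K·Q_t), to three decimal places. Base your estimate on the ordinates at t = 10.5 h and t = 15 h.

Using the recession-limb readings at t = 10.5 h and t = 15 h: Q falls from 37 to 28 cfs over 3 intervals.
K = (Q₂/Q₁)^(1/3) = (28/37)^(1/3) = 0.911.

K ≈ 0.911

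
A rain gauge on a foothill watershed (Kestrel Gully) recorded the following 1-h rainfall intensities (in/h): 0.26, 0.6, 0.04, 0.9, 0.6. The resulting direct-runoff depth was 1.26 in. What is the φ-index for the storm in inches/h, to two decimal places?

Only the 3 blocks with intensity above φ contribute runoff: 0.6, 0.9, 0.6 in/h.
Σ(I−φ)·Δt = d  ⇒  (0.6+0.9+0.6 − 3φ)·1 = 1.26
φ = (2.100 − 1.26/1) / 3 = 0.28 in/h.

φ ≈ 0.28 in/h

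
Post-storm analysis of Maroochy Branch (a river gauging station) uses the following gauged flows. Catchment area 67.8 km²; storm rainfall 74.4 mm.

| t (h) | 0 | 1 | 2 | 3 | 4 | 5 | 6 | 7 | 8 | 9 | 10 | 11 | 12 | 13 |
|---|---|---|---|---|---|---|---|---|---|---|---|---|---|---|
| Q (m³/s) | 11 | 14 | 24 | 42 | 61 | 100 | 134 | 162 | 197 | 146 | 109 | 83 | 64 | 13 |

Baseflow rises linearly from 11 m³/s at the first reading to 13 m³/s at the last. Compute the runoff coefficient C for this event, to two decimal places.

C ≈ 0.71

ΣQ_DR = 992.0 m³/s; V = ΣQ_DR·Δt = 3.571 × 10^6 m³.
Runoff depth d = V / A = 52.67 mm.
C = d / P = 52.67 / 74.4 = 0.71.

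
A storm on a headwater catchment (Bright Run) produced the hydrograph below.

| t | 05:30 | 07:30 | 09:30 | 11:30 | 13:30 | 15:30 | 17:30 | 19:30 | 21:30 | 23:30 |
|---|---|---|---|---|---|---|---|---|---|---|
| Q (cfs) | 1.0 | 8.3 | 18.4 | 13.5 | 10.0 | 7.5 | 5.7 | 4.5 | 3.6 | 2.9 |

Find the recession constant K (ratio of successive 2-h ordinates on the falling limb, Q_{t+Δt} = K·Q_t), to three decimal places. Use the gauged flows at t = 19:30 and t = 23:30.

K ≈ 0.803

Using the recession-limb readings at t = 19:30 and t = 23:30: Q falls from 4.5 to 2.9 cfs over 2 intervals.
K = (Q₂/Q₁)^(1/2) = (2.9/4.5)^(1/2) = 0.803.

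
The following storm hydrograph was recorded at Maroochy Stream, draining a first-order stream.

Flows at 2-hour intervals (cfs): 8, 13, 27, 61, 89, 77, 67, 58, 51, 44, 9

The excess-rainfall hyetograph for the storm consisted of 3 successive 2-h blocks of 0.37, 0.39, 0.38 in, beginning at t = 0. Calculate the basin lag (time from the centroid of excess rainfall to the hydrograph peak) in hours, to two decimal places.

t_L ≈ 4.98 h

Centroid of excess rainfall: t_c = Σ P_i·t̄_i / ΣP_i = 3.0175 h (block centres at 1, 3, 5 h).
Hydrograph peak occurs at t = 8 h, so basin lag t_L = 8 − 3.0175 = 4.98 h.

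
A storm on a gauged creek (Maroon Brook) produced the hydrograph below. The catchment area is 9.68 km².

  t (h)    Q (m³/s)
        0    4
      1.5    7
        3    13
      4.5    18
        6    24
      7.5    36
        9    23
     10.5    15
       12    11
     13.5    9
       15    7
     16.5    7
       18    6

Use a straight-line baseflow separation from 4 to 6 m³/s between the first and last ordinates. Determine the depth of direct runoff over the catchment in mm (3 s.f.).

Direct runoff: 0.00, 2.83, 8.67, 13.50, 19.33, 31.17, 18.00, 9.83, 5.67, 3.50, 1.33, 1.17, 0.00 m³/s; ΣQ_DR = 115.0 m³/s.
V = ΣQ_DR · Δt = 115.0 × 5400 s = 6.210 × 10^5 m³.
Over A = 9.68 km², depth = V / A = 64.2 mm.

d ≈ 64.2 mm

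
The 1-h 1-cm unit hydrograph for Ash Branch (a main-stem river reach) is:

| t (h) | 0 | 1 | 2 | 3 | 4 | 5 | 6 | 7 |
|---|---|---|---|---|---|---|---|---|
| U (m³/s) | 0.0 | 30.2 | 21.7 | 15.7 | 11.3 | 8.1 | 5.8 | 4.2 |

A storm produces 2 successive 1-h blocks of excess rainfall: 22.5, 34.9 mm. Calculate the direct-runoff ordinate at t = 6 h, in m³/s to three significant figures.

By discrete convolution, Q_j = Σ (P_i / 10 mm) · U_{j−i}.
At t = 6 h (j=6): Q = (22.5/10)·5.8 + (34.9/10)·8.1 = 41.3 m³/s.

Q ≈ 41.3 m³/s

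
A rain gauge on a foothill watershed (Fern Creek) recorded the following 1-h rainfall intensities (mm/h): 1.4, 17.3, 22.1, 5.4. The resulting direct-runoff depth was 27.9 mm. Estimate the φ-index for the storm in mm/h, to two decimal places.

φ ≈ 5.75 mm/h

Only the 2 blocks with intensity above φ contribute runoff: 17.3, 22.1 mm/h.
Σ(I−φ)·Δt = d  ⇒  (17.3+22.1 − 2φ)·1 = 27.9
φ = (39.40 − 27.9/1) / 2 = 5.75 mm/h.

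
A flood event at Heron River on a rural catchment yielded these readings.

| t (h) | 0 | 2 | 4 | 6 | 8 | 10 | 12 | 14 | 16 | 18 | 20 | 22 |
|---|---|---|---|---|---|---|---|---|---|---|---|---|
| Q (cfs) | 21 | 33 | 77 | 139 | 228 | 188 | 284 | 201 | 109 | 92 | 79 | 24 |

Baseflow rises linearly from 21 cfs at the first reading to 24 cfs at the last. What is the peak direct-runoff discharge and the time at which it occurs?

Q_p = 261.36 cfs at t = 12 h

Subtracting baseflow gives direct-runoff ordinates: 0.00, 11.73, 55.45, 117.18, 205.91, 165.64, 261.36, 178.09, 85.82, 68.55, 55.27, 0.00 cfs.
The maximum is 261.36 cfs, occurring at the reading for t = 12 h.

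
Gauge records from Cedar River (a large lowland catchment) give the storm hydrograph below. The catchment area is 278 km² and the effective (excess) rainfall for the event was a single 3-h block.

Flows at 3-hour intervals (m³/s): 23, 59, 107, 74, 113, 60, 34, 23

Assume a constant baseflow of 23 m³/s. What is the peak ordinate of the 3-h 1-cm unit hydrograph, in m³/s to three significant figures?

Direct runoff: 0.0, 36.0, 84.0, 51.0, 90.0, 37.0, 11.0, 0.0 m³/s; ΣQ_DR = 309.0 m³/s, peak = 90.0 m³/s.
Runoff depth d = ΣQ_DR·Δt / A = 309.0 × 10800 / (278 km²) = 12.00 mm.
The 1-cm UH is the DRH scaled by (10 mm)/d, so U_p = 90.0 × 10/12.00 = 75.0 m³/s.

U_p ≈ 75.0 m³/s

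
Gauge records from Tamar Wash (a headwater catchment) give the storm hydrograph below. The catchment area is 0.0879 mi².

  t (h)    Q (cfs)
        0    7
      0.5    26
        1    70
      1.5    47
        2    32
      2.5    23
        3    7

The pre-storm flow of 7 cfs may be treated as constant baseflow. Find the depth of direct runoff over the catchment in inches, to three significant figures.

Direct runoff: 0.0, 19.0, 63.0, 40.0, 25.0, 16.0, 0.0 cfs; ΣQ_DR = 163.0 cfs.
V = ΣQ_DR · Δt = 163.0 × 1800 s = 2.934 × 10^5 ft³.
Over A = 0.0879 mi², depth = V / A = 1.44 in.

d ≈ 1.44 in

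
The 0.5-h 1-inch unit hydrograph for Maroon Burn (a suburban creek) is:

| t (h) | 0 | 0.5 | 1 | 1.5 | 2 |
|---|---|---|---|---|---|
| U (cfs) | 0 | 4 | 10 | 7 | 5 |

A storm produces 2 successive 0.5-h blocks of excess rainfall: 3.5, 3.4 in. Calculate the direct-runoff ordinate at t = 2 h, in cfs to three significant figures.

Q ≈ 41.3 cfs

By discrete convolution, Q_j = Σ (P_i / 1 in) · U_{j−i}.
At t = 2 h (j=4): Q = (3.5/1)·5 + (3.4/1)·7 = 41.3 cfs.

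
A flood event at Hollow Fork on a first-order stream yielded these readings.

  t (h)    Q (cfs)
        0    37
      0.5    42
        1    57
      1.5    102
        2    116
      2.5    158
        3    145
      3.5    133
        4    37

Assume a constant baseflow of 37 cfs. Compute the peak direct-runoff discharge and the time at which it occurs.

Subtracting baseflow gives direct-runoff ordinates: 0.0, 5.0, 20.0, 65.0, 79.0, 121.0, 108.0, 96.0, 0.0 cfs.
The maximum is 121.0 cfs, occurring at the reading for t = 2.5 h.

Q_p = 121.0 cfs at t = 2.5 h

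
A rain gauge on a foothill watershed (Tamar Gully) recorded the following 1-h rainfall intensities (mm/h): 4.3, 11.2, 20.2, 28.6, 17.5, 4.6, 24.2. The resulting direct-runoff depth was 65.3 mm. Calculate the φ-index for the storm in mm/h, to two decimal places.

φ ≈ 7.28 mm/h

Only the 5 blocks with intensity above φ contribute runoff: 11.2, 20.2, 28.6, 17.5, 24.2 mm/h.
Σ(I−φ)·Δt = d  ⇒  (11.2+20.2+28.6+17.5+24.2 − 5φ)·1 = 65.3
φ = (101.7 − 65.3/1) / 5 = 7.28 mm/h.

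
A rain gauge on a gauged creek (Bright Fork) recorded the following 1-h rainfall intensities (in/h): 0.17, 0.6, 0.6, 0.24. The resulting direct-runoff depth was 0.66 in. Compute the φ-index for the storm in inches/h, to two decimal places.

φ ≈ 0.27 in/h

Only the 2 blocks with intensity above φ contribute runoff: 0.6, 0.6 in/h.
Σ(I−φ)·Δt = d  ⇒  (0.6+0.6 − 2φ)·1 = 0.66
φ = (1.200 − 0.66/1) / 2 = 0.27 in/h.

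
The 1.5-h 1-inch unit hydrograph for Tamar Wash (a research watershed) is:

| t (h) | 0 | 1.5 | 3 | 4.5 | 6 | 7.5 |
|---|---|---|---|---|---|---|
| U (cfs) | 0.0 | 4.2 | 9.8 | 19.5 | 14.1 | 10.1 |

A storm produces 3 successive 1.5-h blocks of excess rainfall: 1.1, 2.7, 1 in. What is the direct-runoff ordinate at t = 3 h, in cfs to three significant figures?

By discrete convolution, Q_j = Σ (P_i / 1 in) · U_{j−i}.
At t = 3 h (j=2): Q = (1.1/1)·9.8 + (2.7/1)·4.2 + (1/1)·0.0 = 22.1 cfs.

Q ≈ 22.1 cfs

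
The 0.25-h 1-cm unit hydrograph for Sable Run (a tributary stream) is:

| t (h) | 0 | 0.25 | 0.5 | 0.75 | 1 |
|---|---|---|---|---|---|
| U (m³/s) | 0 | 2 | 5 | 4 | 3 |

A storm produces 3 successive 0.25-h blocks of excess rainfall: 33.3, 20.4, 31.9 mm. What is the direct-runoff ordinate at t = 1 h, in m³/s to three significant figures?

Q ≈ 34.1 m³/s

By discrete convolution, Q_j = Σ (P_i / 10 mm) · U_{j−i}.
At t = 1 h (j=4): Q = (33.3/10)·3 + (20.4/10)·4 + (31.9/10)·5 = 34.1 m³/s.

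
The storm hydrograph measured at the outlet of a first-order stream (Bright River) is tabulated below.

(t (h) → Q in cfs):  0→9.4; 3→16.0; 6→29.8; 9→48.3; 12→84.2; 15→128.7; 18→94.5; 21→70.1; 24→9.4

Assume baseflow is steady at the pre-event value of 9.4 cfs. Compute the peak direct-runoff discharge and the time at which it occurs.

Q_p = 119.3 cfs at t = 15 h

Subtracting baseflow gives direct-runoff ordinates: 0.0, 6.6, 20.4, 38.9, 74.8, 119.3, 85.1, 60.7, 0.0 cfs.
The maximum is 119.3 cfs, occurring at the reading for t = 15 h.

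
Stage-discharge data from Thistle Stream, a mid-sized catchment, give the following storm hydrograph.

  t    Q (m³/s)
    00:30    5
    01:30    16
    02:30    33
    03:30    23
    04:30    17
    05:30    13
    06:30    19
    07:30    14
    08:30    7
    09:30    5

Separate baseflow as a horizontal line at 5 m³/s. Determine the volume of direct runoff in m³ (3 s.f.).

V ≈ 3.67 × 10^5 m³

Direct-runoff ordinates (Q − Q_b): 0.0, 11.0, 28.0, 18.0, 12.0, 8.0, 14.0, 9.0, 2.0, 0.0 m³/s.
ΣQ_DR = 102.0 m³/s.
With Δt = 1 h = 3600 s, V = ΣQ_DR · Δt = 102.0 × 3600 = 3.67 × 10^5 m³.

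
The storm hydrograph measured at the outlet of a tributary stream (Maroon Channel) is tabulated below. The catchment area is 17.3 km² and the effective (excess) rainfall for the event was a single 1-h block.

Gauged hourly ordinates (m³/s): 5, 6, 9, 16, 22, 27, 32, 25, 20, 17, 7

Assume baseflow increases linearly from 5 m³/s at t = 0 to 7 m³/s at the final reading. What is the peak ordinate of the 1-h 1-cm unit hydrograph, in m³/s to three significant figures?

U_p ≈ 10.3 m³/s

Direct runoff: 0.00, 0.80, 3.60, 10.40, 16.20, 21.00, 25.80, 18.60, 13.40, 10.20, 0.00 m³/s; ΣQ_DR = 120.0 m³/s, peak = 25.80 m³/s.
Runoff depth d = ΣQ_DR·Δt / A = 120.0 × 3600 / (17.3 km²) = 24.97 mm.
The 1-cm UH is the DRH scaled by (10 mm)/d, so U_p = 25.80 × 10/24.97 = 10.3 m³/s.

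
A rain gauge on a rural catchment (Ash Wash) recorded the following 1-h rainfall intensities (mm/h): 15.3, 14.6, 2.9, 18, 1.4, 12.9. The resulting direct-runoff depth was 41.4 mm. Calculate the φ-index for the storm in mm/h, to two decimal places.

φ ≈ 4.85 mm/h

Only the 4 blocks with intensity above φ contribute runoff: 15.3, 14.6, 18, 12.9 mm/h.
Σ(I−φ)·Δt = d  ⇒  (15.3+14.6+18+12.9 − 4φ)·1 = 41.4
φ = (60.80 − 41.4/1) / 4 = 4.85 mm/h.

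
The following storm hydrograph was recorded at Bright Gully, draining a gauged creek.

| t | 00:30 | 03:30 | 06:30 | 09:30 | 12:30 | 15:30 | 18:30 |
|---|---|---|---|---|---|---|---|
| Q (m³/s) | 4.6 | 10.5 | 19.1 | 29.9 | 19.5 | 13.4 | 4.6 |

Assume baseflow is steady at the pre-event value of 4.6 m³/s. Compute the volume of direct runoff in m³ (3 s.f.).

V ≈ 7.50 × 10^5 m³

Direct-runoff ordinates (Q − Q_b): 0.0, 5.9, 14.5, 25.3, 14.9, 8.8, 0.0 m³/s.
ΣQ_DR = 69.40 m³/s.
With Δt = 3 h = 10800 s, V = ΣQ_DR · Δt = 69.40 × 10800 = 7.50 × 10^5 m³.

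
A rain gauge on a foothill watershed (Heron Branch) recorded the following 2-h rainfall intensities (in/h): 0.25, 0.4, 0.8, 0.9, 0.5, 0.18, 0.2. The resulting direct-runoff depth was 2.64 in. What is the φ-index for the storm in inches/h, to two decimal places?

φ ≈ 0.32 in/h

Only the 4 blocks with intensity above φ contribute runoff: 0.4, 0.8, 0.9, 0.5 in/h.
Σ(I−φ)·Δt = d  ⇒  (0.4+0.8+0.9+0.5 − 4φ)·2 = 2.64
φ = (2.600 − 2.64/2) / 4 = 0.32 in/h.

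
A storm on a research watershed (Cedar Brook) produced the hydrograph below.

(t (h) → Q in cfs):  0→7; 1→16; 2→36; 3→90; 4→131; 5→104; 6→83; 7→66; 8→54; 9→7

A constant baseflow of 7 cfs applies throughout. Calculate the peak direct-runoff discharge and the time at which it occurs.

Q_p = 124.0 cfs at t = 4 h

Subtracting baseflow gives direct-runoff ordinates: 0.0, 9.0, 29.0, 83.0, 124.0, 97.0, 76.0, 59.0, 47.0, 0.0 cfs.
The maximum is 124.0 cfs, occurring at the reading for t = 4 h.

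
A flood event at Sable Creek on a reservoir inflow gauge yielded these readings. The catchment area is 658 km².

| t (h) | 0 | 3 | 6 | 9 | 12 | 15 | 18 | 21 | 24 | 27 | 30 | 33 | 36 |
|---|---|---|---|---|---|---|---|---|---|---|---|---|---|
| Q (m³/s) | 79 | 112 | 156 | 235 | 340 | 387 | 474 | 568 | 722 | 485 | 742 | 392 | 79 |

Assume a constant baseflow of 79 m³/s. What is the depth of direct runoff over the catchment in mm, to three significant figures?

d ≈ 61.5 mm

Direct runoff: 0.0, 33.0, 77.0, 156.0, 261.0, 308.0, 395.0, 489.0, 643.0, 406.0, 663.0, 313.0, 0.0 m³/s; ΣQ_DR = 3744 m³/s.
V = ΣQ_DR · Δt = 3744 × 10800 s = 4.044 × 10^7 m³.
Over A = 658 km², depth = V / A = 61.5 mm.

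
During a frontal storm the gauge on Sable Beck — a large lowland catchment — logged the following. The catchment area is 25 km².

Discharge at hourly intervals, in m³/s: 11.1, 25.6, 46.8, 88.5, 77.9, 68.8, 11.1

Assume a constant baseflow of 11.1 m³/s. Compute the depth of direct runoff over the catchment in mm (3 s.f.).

Direct runoff: 0.0, 14.5, 35.7, 77.4, 66.8, 57.7, 0.0 m³/s; ΣQ_DR = 252.1 m³/s.
V = ΣQ_DR · Δt = 252.1 × 3600 s = 9.076 × 10^5 m³.
Over A = 25 km², depth = V / A = 36.3 mm.

d ≈ 36.3 mm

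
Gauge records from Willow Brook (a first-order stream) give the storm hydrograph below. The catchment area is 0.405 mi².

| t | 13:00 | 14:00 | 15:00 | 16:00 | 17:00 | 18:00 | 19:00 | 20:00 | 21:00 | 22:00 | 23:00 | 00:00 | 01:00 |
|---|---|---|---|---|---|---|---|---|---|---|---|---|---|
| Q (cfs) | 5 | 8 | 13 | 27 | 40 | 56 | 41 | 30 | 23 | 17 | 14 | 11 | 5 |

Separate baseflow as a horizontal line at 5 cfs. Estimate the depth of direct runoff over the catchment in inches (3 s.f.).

d ≈ 0.861 in

Direct runoff: 0.0, 3.0, 8.0, 22.0, 35.0, 51.0, 36.0, 25.0, 18.0, 12.0, 9.0, 6.0, 0.0 cfs; ΣQ_DR = 225.0 cfs.
V = ΣQ_DR · Δt = 225.0 × 3600 s = 8.100 × 10^5 ft³.
Over A = 0.405 mi², depth = V / A = 0.861 in.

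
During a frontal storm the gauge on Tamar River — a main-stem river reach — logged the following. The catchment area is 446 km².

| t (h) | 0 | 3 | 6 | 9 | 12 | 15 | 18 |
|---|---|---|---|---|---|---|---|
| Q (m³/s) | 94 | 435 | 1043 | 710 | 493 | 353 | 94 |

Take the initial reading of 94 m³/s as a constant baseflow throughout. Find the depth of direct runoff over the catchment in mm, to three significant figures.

Direct runoff: 0.0, 341.0, 949.0, 616.0, 399.0, 259.0, 0.0 m³/s; ΣQ_DR = 2564 m³/s.
V = ΣQ_DR · Δt = 2564 × 10800 s = 2.769 × 10^7 m³.
Over A = 446 km², depth = V / A = 62.1 mm.

d ≈ 62.1 mm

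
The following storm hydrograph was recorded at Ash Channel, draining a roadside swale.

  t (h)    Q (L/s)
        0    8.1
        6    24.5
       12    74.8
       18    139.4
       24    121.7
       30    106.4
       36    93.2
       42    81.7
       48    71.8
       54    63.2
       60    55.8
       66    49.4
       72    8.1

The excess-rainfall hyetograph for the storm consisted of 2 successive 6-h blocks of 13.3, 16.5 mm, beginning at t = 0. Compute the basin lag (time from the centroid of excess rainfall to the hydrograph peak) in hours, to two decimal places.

Centroid of excess rainfall: t_c = Σ P_i·t̄_i / ΣP_i = 6.3221 h (block centres at 3, 9 h).
Hydrograph peak occurs at t = 18 h, so basin lag t_L = 18 − 6.3221 = 11.68 h.

t_L ≈ 11.68 h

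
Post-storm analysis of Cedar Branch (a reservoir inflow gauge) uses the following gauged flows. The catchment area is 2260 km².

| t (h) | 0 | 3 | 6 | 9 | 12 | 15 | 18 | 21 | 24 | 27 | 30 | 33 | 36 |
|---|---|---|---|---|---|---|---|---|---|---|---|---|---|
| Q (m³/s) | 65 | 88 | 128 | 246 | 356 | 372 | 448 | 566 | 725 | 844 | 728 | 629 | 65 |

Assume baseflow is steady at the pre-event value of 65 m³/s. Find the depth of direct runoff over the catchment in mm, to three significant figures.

d ≈ 21.1 mm

Direct runoff: 0.0, 23.0, 63.0, 181.0, 291.0, 307.0, 383.0, 501.0, 660.0, 779.0, 663.0, 564.0, 0.0 m³/s; ΣQ_DR = 4415 m³/s.
V = ΣQ_DR · Δt = 4415 × 10800 s = 4.768 × 10^7 m³.
Over A = 2260 km², depth = V / A = 21.1 mm.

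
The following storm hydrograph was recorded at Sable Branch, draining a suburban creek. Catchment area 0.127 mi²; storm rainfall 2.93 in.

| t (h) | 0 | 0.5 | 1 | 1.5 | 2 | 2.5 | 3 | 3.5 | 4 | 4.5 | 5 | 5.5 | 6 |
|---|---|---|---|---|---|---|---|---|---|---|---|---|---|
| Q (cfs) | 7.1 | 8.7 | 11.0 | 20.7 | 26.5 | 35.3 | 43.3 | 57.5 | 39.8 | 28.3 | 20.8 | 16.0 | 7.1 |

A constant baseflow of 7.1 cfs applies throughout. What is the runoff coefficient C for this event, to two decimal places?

C ≈ 0.48

ΣQ_DR = 229.8 cfs; V = ΣQ_DR·Δt = 4.136 × 10^5 ft³.
Runoff depth d = V / A = 1.402 in.
C = d / P = 1.402 / 2.93 = 0.48.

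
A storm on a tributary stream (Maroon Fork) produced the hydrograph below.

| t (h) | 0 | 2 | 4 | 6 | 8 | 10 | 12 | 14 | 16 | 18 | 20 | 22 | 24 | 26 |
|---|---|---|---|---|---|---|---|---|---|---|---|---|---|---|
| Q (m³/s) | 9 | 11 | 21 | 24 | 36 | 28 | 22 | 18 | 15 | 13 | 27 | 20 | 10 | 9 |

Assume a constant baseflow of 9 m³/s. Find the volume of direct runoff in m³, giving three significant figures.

Direct-runoff ordinates (Q − Q_b): 0.0, 2.0, 12.0, 15.0, 27.0, 19.0, 13.0, 9.0, 6.0, 4.0, 18.0, 11.0, 1.0, 0.0 m³/s.
ΣQ_DR = 137.0 m³/s.
With Δt = 2 h = 7200 s, V = ΣQ_DR · Δt = 137.0 × 7200 = 9.86 × 10^5 m³.

V ≈ 9.86 × 10^5 m³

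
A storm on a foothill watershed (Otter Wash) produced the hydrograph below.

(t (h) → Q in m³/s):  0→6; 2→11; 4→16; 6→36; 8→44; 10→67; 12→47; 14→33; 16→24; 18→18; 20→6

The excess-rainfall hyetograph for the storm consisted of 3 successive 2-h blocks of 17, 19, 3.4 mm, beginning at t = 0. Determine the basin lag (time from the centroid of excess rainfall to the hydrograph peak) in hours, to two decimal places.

Centroid of excess rainfall: t_c = Σ P_i·t̄_i / ΣP_i = 2.3096 h (block centres at 1, 3, 5 h).
Hydrograph peak occurs at t = 10 h, so basin lag t_L = 10 − 2.3096 = 7.69 h.

t_L ≈ 7.69 h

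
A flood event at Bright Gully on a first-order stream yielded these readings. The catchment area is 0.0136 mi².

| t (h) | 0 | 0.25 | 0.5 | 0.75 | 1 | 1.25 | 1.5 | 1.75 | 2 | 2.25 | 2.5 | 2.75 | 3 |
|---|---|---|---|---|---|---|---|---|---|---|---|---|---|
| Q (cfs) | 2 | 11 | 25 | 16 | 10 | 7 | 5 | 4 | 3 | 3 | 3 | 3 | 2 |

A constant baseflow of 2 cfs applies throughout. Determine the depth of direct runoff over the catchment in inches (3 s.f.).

Direct runoff: 0.0, 9.0, 23.0, 14.0, 8.0, 5.0, 3.0, 2.0, 1.0, 1.0, 1.0, 1.0, 0.0 cfs; ΣQ_DR = 68.00 cfs.
V = ΣQ_DR · Δt = 68.00 × 900 s = 61200 ft³.
Over A = 0.0136 mi², depth = V / A = 1.94 in.

d ≈ 1.94 in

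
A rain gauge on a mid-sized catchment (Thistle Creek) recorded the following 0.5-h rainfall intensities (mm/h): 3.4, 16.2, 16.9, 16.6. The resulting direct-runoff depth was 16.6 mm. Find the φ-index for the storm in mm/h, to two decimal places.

φ ≈ 5.50 mm/h

Only the 3 blocks with intensity above φ contribute runoff: 16.2, 16.9, 16.6 mm/h.
Σ(I−φ)·Δt = d  ⇒  (16.2+16.9+16.6 − 3φ)·0.5 = 16.6
φ = (49.70 − 16.6/0.5) / 3 = 5.50 mm/h.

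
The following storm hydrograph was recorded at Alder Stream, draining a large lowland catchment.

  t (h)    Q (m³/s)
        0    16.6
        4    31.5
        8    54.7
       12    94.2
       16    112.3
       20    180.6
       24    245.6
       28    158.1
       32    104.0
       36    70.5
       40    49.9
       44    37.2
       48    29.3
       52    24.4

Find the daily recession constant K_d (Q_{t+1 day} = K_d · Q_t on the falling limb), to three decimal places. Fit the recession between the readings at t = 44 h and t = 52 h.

K_d ≈ 0.282

Between t = 44 h and t = 52 h the flow falls from 37.2 to 24.4 m³/s over 2×4 h = 8 h.
Per-interval ratio K = (24.4/37.2)^(1/2) = 0.8099; K_d = K^(24/4) = 0.282.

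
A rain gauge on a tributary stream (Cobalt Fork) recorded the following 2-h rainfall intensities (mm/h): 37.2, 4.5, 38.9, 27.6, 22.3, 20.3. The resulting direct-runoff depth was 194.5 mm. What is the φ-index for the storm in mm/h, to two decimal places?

Only the 5 blocks with intensity above φ contribute runoff: 37.2, 38.9, 27.6, 22.3, 20.3 mm/h.
Σ(I−φ)·Δt = d  ⇒  (37.2+38.9+27.6+22.3+20.3 − 5φ)·2 = 194.5
φ = (146.3 − 194.5/2) / 5 = 9.81 mm/h.

φ ≈ 9.81 mm/h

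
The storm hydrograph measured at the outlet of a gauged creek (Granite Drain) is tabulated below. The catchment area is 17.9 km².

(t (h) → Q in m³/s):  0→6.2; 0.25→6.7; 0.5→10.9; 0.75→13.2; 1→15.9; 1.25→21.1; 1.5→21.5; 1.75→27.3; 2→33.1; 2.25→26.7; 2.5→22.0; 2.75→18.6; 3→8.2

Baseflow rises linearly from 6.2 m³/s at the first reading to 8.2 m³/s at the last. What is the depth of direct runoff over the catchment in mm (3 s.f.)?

Direct runoff: 0.00, 0.33, 4.37, 6.50, 9.03, 14.07, 14.30, 19.93, 25.57, 19.00, 14.13, 10.57, 0.00 m³/s; ΣQ_DR = 137.8 m³/s.
V = ΣQ_DR · Δt = 137.8 × 900 s = 1.240 × 10^5 m³.
Over A = 17.9 km², depth = V / A = 6.93 mm.

d ≈ 6.93 mm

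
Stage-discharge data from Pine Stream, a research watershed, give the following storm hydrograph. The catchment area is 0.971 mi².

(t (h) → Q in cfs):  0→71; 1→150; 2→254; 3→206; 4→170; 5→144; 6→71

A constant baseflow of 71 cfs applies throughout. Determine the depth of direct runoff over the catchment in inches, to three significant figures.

Direct runoff: 0.0, 79.0, 183.0, 135.0, 99.0, 73.0, 0.0 cfs; ΣQ_DR = 569.0 cfs.
V = ΣQ_DR · Δt = 569.0 × 3600 s = 2.048 × 10^6 ft³.
Over A = 0.971 mi², depth = V / A = 0.908 in.

d ≈ 0.908 in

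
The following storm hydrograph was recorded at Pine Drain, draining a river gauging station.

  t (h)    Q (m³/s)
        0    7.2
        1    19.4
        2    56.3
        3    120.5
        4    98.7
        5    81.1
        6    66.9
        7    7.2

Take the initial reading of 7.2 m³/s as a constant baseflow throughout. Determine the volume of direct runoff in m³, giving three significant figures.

Direct-runoff ordinates (Q − Q_b): 0.0, 12.2, 49.1, 113.3, 91.5, 73.9, 59.7, 0.0 m³/s.
ΣQ_DR = 399.7 m³/s.
With Δt = 1 h = 3600 s, V = ΣQ_DR · Δt = 399.7 × 3600 = 1.44 × 10^6 m³.

V ≈ 1.44 × 10^6 m³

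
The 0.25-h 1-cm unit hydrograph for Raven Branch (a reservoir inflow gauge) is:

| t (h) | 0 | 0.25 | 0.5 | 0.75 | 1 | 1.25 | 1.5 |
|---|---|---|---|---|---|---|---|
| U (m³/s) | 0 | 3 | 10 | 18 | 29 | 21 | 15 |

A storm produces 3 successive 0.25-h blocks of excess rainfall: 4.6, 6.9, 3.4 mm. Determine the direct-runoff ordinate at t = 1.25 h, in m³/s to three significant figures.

Q ≈ 35.8 m³/s

By discrete convolution, Q_j = Σ (P_i / 10 mm) · U_{j−i}.
At t = 1.25 h (j=5): Q = (4.6/10)·21 + (6.9/10)·29 + (3.4/10)·18 = 35.8 m³/s.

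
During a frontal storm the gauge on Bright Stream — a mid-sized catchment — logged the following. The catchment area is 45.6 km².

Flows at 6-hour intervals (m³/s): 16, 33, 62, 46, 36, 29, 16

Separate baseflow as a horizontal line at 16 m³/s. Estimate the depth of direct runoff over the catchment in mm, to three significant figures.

d ≈ 59.7 mm

Direct runoff: 0.0, 17.0, 46.0, 30.0, 20.0, 13.0, 0.0 m³/s; ΣQ_DR = 126.0 m³/s.
V = ΣQ_DR · Δt = 126.0 × 21600 s = 2.722 × 10^6 m³.
Over A = 45.6 km², depth = V / A = 59.7 mm.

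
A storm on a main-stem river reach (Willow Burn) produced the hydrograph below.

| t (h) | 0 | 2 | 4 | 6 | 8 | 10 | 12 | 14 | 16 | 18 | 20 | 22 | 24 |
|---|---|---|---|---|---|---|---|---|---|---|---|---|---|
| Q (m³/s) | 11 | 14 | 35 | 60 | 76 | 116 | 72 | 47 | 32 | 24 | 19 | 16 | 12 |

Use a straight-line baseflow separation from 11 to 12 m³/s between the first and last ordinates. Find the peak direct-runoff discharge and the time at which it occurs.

Q_p = 104.58 m³/s at t = 10 h

Subtracting baseflow gives direct-runoff ordinates: 0.00, 2.92, 23.83, 48.75, 64.67, 104.58, 60.50, 35.42, 20.33, 12.25, 7.17, 4.08, 0.00 m³/s.
The maximum is 104.58 m³/s, occurring at the reading for t = 10 h.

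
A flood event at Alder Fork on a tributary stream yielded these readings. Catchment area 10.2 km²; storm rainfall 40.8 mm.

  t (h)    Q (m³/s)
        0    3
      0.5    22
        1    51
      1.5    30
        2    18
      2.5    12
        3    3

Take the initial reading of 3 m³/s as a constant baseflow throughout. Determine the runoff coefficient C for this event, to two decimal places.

C ≈ 0.51

ΣQ_DR = 118.0 m³/s; V = ΣQ_DR·Δt = 2.124 × 10^5 m³.
Runoff depth d = V / A = 20.82 mm.
C = d / P = 20.82 / 40.8 = 0.51.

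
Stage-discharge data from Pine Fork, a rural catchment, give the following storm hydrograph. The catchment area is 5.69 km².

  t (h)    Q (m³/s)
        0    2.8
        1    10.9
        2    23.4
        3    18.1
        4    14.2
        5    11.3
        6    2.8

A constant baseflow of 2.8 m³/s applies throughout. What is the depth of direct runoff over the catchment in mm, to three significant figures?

Direct runoff: 0.0, 8.1, 20.6, 15.3, 11.4, 8.5, 0.0 m³/s; ΣQ_DR = 63.90 m³/s.
V = ΣQ_DR · Δt = 63.90 × 3600 s = 2.300 × 10^5 m³.
Over A = 5.69 km², depth = V / A = 40.4 mm.

d ≈ 40.4 mm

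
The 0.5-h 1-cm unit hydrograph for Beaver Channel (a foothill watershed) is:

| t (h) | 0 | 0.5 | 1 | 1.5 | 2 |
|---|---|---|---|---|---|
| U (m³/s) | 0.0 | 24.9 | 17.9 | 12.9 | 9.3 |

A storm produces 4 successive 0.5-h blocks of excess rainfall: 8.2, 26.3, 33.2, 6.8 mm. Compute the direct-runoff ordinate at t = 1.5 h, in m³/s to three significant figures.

By discrete convolution, Q_j = Σ (P_i / 10 mm) · U_{j−i}.
At t = 1.5 h (j=3): Q = (8.2/10)·12.9 + (26.3/10)·17.9 + (33.2/10)·24.9 + (6.8/10)·0.0 = 140 m³/s.

Q ≈ 140 m³/s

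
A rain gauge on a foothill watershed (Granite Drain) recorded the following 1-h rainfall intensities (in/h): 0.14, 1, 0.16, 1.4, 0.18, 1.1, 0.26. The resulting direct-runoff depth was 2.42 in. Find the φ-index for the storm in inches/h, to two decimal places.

Only the 3 blocks with intensity above φ contribute runoff: 1, 1.4, 1.1 in/h.
Σ(I−φ)·Δt = d  ⇒  (1+1.4+1.1 − 3φ)·1 = 2.42
φ = (3.500 − 2.42/1) / 3 = 0.36 in/h.

φ ≈ 0.36 in/h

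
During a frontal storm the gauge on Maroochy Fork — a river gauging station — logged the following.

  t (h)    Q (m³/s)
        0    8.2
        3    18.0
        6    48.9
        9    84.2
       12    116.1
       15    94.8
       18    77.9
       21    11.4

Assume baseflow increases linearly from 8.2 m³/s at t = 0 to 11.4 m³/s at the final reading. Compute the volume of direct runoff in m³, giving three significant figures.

V ≈ 4.12 × 10^6 m³

Direct-runoff ordinates (Q − Q_b): 0.00, 9.34, 39.79, 74.63, 106.07, 84.31, 66.96, 0.00 m³/s.
ΣQ_DR = 381.1 m³/s.
With Δt = 3 h = 10800 s, V = ΣQ_DR · Δt = 381.1 × 10800 = 4.12 × 10^6 m³.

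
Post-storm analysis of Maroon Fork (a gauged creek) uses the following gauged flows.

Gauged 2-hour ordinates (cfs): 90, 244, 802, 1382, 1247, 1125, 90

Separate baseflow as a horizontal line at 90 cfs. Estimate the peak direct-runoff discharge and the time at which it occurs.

Subtracting baseflow gives direct-runoff ordinates: 0.0, 154.0, 712.0, 1292.0, 1157.0, 1035.0, 0.0 cfs.
The maximum is 1292.0 cfs, occurring at the reading for t = 6 h.

Q_p = 1292.0 cfs at t = 6 h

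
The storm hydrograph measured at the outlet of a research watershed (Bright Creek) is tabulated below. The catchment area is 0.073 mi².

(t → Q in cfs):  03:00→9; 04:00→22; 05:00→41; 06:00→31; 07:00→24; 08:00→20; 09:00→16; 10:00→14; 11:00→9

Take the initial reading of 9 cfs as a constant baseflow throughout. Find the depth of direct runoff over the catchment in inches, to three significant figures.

Direct runoff: 0.0, 13.0, 32.0, 22.0, 15.0, 11.0, 7.0, 5.0, 0.0 cfs; ΣQ_DR = 105.0 cfs.
V = ΣQ_DR · Δt = 105.0 × 3600 s = 3.780 × 10^5 ft³.
Over A = 0.073 mi², depth = V / A = 2.23 in.

d ≈ 2.23 in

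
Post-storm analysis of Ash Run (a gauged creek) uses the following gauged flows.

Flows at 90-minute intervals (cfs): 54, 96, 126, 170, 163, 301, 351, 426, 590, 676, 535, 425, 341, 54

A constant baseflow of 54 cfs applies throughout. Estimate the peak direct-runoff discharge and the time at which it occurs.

Subtracting baseflow gives direct-runoff ordinates: 0.0, 42.0, 72.0, 116.0, 109.0, 247.0, 297.0, 372.0, 536.0, 622.0, 481.0, 371.0, 287.0, 0.0 cfs.
The maximum is 622.0 cfs, occurring at the reading for t = 13.5 h.

Q_p = 622.0 cfs at t = 13.5 h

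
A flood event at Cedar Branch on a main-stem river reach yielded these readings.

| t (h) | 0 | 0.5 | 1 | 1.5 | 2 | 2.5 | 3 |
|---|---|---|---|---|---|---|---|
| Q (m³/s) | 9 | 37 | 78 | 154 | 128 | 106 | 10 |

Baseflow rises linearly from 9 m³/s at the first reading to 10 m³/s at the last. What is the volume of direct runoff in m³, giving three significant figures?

V ≈ 8.20 × 10^5 m³

Direct-runoff ordinates (Q − Q_b): 0.00, 27.83, 68.67, 144.50, 118.33, 96.17, 0.00 m³/s.
ΣQ_DR = 455.5 m³/s.
With Δt = 0.5 h = 1800 s, V = ΣQ_DR · Δt = 455.5 × 1800 = 8.20 × 10^5 m³.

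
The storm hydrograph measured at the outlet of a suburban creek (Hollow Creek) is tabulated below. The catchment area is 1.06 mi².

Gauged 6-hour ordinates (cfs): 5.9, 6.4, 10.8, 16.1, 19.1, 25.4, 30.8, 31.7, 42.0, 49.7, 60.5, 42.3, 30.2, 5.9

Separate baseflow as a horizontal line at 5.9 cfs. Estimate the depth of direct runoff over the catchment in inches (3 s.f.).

d ≈ 2.58 in

Direct runoff: 0.0, 0.5, 4.9, 10.2, 13.2, 19.5, 24.9, 25.8, 36.1, 43.8, 54.6, 36.4, 24.3, 0.0 cfs; ΣQ_DR = 294.2 cfs.
V = ΣQ_DR · Δt = 294.2 × 21600 s = 6.355 × 10^6 ft³.
Over A = 1.06 mi², depth = V / A = 2.58 in.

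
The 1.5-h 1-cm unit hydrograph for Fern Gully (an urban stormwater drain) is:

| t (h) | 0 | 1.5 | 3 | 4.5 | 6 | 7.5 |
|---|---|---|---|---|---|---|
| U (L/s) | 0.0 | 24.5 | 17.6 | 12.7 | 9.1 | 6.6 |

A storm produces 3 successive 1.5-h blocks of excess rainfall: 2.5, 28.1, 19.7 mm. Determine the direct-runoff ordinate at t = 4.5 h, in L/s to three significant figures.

Q ≈ 101 L/s

By discrete convolution, Q_j = Σ (P_i / 10 mm) · U_{j−i}.
At t = 4.5 h (j=3): Q = (2.5/10)·12.7 + (28.1/10)·17.6 + (19.7/10)·24.5 = 101 L/s.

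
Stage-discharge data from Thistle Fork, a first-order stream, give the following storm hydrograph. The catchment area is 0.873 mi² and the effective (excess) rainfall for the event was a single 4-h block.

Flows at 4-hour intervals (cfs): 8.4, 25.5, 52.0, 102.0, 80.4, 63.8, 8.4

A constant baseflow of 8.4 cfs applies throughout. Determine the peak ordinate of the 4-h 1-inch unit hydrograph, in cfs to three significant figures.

Direct runoff: 0.0, 17.1, 43.6, 93.6, 72.0, 55.4, 0.0 cfs; ΣQ_DR = 281.7 cfs, peak = 93.6 cfs.
Runoff depth d = ΣQ_DR·Δt / A = 281.7 × 14400 / (0.873 mi²) = 2.000 in.
The 1-inch UH is the DRH scaled by (1 in)/d, so U_p = 93.6 × 1/2.000 = 46.8 cfs.

U_p ≈ 46.8 cfs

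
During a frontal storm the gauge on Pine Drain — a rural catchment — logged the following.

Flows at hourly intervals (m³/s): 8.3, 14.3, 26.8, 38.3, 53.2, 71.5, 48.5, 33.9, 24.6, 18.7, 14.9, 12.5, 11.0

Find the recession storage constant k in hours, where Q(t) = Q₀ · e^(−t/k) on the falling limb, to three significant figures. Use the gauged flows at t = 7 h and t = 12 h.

k ≈ 4.44 h

On the falling limb, Q drops from 33.9 to 11.0 m³/s between t = 7 h and t = 12 h (Δt = 5 h).
k = −Δt / ln(Q₂/Q₁) = −5 / ln(11.0/33.9) = 4.44 h.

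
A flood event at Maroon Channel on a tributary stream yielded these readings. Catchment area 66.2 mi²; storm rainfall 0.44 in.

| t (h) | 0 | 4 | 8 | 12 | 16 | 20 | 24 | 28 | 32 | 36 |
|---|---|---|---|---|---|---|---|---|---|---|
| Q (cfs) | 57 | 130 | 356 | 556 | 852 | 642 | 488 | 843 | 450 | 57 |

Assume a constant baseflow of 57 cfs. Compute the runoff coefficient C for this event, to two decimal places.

ΣQ_DR = 3861 cfs; V = ΣQ_DR·Δt = 5.560 × 10^7 ft³.
Runoff depth d = V / A = 0.3615 in.
C = d / P = 0.3615 / 0.44 = 0.82.

C ≈ 0.82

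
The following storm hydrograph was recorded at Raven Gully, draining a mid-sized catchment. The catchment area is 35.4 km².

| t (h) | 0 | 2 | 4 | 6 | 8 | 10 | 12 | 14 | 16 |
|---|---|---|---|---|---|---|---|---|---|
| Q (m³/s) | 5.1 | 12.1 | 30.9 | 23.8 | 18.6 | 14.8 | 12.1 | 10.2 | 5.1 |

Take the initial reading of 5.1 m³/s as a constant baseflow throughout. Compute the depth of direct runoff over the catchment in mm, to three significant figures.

d ≈ 17.7 mm

Direct runoff: 0.0, 7.0, 25.8, 18.7, 13.5, 9.7, 7.0, 5.1, 0.0 m³/s; ΣQ_DR = 86.80 m³/s.
V = ΣQ_DR · Δt = 86.80 × 7200 s = 6.250 × 10^5 m³.
Over A = 35.4 km², depth = V / A = 17.7 mm.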